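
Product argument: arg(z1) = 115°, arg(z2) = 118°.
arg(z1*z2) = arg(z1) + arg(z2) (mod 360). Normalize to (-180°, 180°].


arg(z1*z2) = 115° + 118° = 233°
Normalized to (-180°, 180°]: -127°

-127°


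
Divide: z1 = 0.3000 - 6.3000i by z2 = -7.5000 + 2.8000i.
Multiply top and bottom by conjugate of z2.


Conjugate of z2 = -7.5000 - 2.8000i
Numerator: (0.3000 - 6.3000i)(-7.5000 - 2.8000i) = -19.8900 + 46.4100i
Denominator: (-7.5)^2 + 2.8^2 = 64.09
Result = (-19.8900 + 46.4100i)/64.09

-0.3103 + 0.7241i


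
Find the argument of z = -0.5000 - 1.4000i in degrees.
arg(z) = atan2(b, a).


Re = -0.5, Im = -1.4
arg = atan2(-1.4, -0.5) = -109.6538 degrees

arg(z) = -109.6538 degrees


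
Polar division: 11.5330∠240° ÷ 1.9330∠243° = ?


r = 11.5330 / 1.9330 = 5.9664
theta = 240° - 243° = -3° = 357° (mod 360)

5.9664 cis(357°)


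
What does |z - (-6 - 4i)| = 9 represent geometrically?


|z - z0| = r is a circle with center z0 and radius r.
Center = (-6, -4), radius = 9

Circle with center (-6, -4) and radius 9


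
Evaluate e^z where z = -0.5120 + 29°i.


e^-0.5120 = 0.5993
cos(29°) = 0.87462
sin(29°) = 0.4848
Real = 0.5993*0.87462 = 0.5242
Imag = 0.5993*0.4848 = 0.2905

0.5242 + 0.2905i


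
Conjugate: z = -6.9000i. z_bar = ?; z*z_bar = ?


z_bar = 6.9000i
z*z_bar = 0^2 + (-6.9)^2 = 0 + 47.61 = 47.61

z_bar = 6.9000i, z*z_bar = 47.61


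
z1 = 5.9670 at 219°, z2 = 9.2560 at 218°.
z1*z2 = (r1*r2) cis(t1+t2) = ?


r = 5.9670 * 9.2560 = 55.2306
theta = 219° + 218° = 437° = 77° (mod 360)

55.2306 cis(77°)


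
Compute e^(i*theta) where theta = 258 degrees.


cos(258°) = -0.2079
sin(258°) = -0.9781

e^(i*258°) = -0.2079 - 0.9781i


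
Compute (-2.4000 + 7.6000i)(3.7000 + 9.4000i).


Real = -2.4*3.7 - 7.6*9.4 = -8.88 - 71.44 = -80.32
Imag = -2.4*9.4 + 3.7*7.6 = -22.56 + 28.12 = 5.56

-80.3200 + 5.5600i


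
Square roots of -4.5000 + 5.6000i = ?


|z| = sqrt(20.25+31.36) = 7.1840
sqrt((|z|+a)/2) = sqrt((7.1840+(-4.5))/2) = sqrt(1.3420) = 1.1584
sqrt((|z|-a)/2) = sqrt((7.1840-(-4.5))/2) = sqrt(5.8420) = 2.4170

±(1.1584 + 2.4170i) i.e. 1.1584 + 2.4170i and -1.1584 - 2.4170i


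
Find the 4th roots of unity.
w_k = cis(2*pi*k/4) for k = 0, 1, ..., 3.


The 4th roots of unity are cis(360k/4°) for k=0..3
Angle step = 360/4 = 90°
Primitive root: cis(90°)
Primitive root = 0 + 1.0000i

4 roots at angles: 0°, 90°, 180°, 270°


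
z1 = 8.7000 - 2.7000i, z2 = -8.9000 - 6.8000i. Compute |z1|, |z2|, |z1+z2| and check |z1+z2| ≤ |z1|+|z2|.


|z1| = sqrt(8.7^2 + (-2.7)^2) = sqrt(82.98) = 9.1093
|z2| = sqrt((-8.9)^2 + (-6.8)^2) = sqrt(125.45) = 11.2004
z1+z2 = -0.2000 - 9.5000i
|z1+z2| = sqrt(90.29) = 9.5021
|z1|+|z2| = 9.1093 + 11.2004 = 20.3097

|z1+z2| = 9.5021 ≤ |z1|+|z2| = 20.3097 (verified)


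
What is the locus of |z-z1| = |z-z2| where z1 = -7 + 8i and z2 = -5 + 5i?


Equal distances means the locus is the perpendicular bisector of z1 and z2.
Midpoint = ((-7+(-5))/2, (8+5)/2) = (-6.0000, 6.5000)

Perpendicular bisector through (-6.0000, 6.5000)


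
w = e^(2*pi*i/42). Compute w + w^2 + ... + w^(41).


With w = e^(2*pi*i/42), all 42 of the 42th roots of unity w^0 = 1, w, ..., w^(41) sum to 0: 1 + w + ... + w^(41) = (1 - w^42)/(1 - w) = 0 since w^42 = 1, w ≠ 1.
Removing the root 1: w + w^2 + ... + w^(41) = 0 - 1 = -1

Sum = -1


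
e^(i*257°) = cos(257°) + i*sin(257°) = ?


cos(257°) = -0.2250
sin(257°) = -0.9744

e^(i*257°) = -0.2250 - 0.9744i


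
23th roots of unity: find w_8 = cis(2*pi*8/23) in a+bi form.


Angle = 360*8/23 = 125.2174°
a = cos(125.2174°) = -0.5767
b = sin(125.2174°) = 0.8170

-0.5767 + 0.8170i


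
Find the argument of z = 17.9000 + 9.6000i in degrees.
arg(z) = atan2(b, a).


Re = 17.9, Im = 9.6
arg = atan2(9.6, 17.9) = 28.2052 degrees

arg(z) = 28.2052 degrees


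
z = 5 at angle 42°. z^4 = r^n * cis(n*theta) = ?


r^4 = 5^4 = 625
n*theta = 4*42° = 168° = 168° (mod 360)
a = 625*cos(168°) = -611.3423
b = 625*sin(168°) = 129.9448

625 cis(168°) = -611.3423 + 129.9448i


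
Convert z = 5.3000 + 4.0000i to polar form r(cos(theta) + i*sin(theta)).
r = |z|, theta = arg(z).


r = sqrt(28.09+16) = sqrt(44.09) = 6.6400
theta = atan2(4, 5.3) = 37.0425 degrees

r = 6.6400, theta = 37.0425 degrees


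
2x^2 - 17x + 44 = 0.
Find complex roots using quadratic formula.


disc = (-17)^2 - 4*2*44 = 289 - 352 = -63
sqrt(|disc|) = sqrt(63) = 7.9373
Real part = 17/(2*2) = 4.2500
Imag part = 7.9373/(2*2) = 1.9843

4.2500 ± 1.9843i


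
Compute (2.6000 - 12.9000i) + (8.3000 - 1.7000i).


Real: 2.6 + 8.3 = 10.9
Imag: -12.9 - 1.7 = -14.6

10.9000 - 14.6000i


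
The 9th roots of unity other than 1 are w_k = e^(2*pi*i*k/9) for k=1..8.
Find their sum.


With w = e^(2*pi*i/9), all 9 of the 9th roots of unity w^0 = 1, w, ..., w^(8) sum to 0: 1 + w + ... + w^(8) = (1 - w^9)/(1 - w) = 0 since w^9 = 1, w ≠ 1.
Removing the root 1: w + w^2 + ... + w^(8) = 0 - 1 = -1

Sum = -1


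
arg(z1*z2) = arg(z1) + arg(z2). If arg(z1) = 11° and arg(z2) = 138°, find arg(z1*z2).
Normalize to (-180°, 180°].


arg(z1*z2) = 11° + 138° = 149°
Normalized to (-180°, 180°]: 149°

149°


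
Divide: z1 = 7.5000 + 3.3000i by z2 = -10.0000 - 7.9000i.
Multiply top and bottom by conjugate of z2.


Conjugate of z2 = -10.0000 + 7.9000i
Numerator: (7.5000 + 3.3000i)(-10.0000 + 7.9000i) = -101.0700 + 26.2500i
Denominator: (-10)^2 + (-7.9)^2 = 162.41
Result = (-101.0700 + 26.2500i)/162.41

-0.6223 + 0.1616i


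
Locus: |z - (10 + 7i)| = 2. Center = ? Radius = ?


|z - z0| = r is a circle with center z0 and radius r.
Center = (10, 7), radius = 2

Circle with center (10, 7) and radius 2


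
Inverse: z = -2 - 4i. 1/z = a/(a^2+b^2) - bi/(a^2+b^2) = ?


|z|^2 = 4+16 = 20
1/z = (-2 + 4i)/20

1/z = -0.1000 + 0.2000i


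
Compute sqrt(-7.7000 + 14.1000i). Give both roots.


|z| = sqrt(59.29+198.81) = 16.0655
sqrt((|z|+a)/2) = sqrt((16.0655+(-7.7))/2) = sqrt(4.1827) = 2.0452
sqrt((|z|-a)/2) = sqrt((16.0655-(-7.7))/2) = sqrt(11.8827) = 3.4471

±(2.0452 + 3.4471i) i.e. 2.0452 + 3.4471i and -2.0452 - 3.4471i


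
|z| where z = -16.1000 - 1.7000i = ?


|z| = sqrt((-16.1)^2 + (-1.7)^2) = sqrt(259.21 + 2.89) = sqrt(262.1) = 16.1895

|z| = 16.1895


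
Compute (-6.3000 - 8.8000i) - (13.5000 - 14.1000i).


Real: -6.3 - 13.5 = -19.8
Imag: -8.8 + 14.1 = 5.3

-19.8000 + 5.3000i


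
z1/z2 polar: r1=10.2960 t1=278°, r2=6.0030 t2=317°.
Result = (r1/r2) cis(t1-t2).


r = 10.2960 / 6.0030 = 1.7151
theta = 278° - 317° = -39° = 321° (mod 360)

1.7151 cis(321°)


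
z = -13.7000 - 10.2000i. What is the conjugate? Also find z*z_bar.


z_bar = -13.7000 + 10.2000i
z*z_bar = (-13.7)^2 + (-10.2)^2 = 187.69 + 104.04 = 291.73

z_bar = -13.7000 + 10.2000i, z*z_bar = 291.73


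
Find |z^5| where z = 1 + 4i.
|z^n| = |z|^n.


|z| = sqrt(1+16) = sqrt(17) = 4.1231
|z^5| = |z|^5 = (sqrt(17))^5 = 17^2 * sqrt(17) = 289*sqrt(17)

|z^5| = 289*sqrt(17) ≈ 1191.5775


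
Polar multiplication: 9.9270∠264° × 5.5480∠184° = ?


r = 9.9270 * 5.5480 = 55.0750
theta = 264° + 184° = 448° = 88° (mod 360)

55.0750 cis(88°)


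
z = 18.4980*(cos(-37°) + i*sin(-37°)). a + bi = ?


a = 18.4980*cos(-37°) = 18.4980*0.79864 = 14.7732
b = 18.4980*sin(-37°) = 18.4980*(-0.601815) = -11.1324

14.7732 - 11.1324i


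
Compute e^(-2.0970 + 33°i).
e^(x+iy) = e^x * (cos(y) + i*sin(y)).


e^-2.0970 = 0.1228
cos(33°) = 0.8387
sin(33°) = 0.5446
Real = 0.1228*0.8387 = 0.1030
Imag = 0.1228*0.5446 = 0.0669

0.1030 + 0.0669i


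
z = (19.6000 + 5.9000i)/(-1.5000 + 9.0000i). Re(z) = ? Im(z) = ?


Multiply by conjugate: (19.6000 + 5.9000i)(-1.5000 - 9.0000i) / ((-1.5)^2 + 9^2)
Numerator real = 19.6*(-1.5) + 5.9*9 = 23.7
Numerator imag = 5.9*(-1.5) - 19.6*9 = -185.25
Denominator = 83.25
Re(z) = 23.7/83.25 = 0.2847
Im(z) = -185.25/83.25 = -2.2252

Re(z) = 0.2847, Im(z) = -2.2252


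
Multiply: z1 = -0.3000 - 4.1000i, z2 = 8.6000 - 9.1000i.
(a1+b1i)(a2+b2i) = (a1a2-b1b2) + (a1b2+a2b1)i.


Real = -0.3*8.6 - (-4.1)*(-9.1) = -2.58 - 37.31 = -39.89
Imag = -0.3*(-9.1) + 8.6*(-4.1) = 2.73 - (35.26) = -32.53

-39.8900 - 32.5300i


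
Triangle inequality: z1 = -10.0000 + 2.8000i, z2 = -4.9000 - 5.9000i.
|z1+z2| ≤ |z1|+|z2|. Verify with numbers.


|z1| = sqrt((-10)^2 + 2.8^2) = sqrt(107.84) = 10.3846
|z2| = sqrt((-4.9)^2 + (-5.9)^2) = sqrt(58.82) = 7.6694
z1+z2 = -14.9000 - 3.1000i
|z1+z2| = sqrt(231.62) = 15.2191
|z1|+|z2| = 10.3846 + 7.6694 = 18.0540

|z1+z2| = 15.2191 ≤ |z1|+|z2| = 18.0540 (verified)


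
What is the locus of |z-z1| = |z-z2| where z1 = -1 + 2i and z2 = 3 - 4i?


Equal distances means the locus is the perpendicular bisector of z1 and z2.
Midpoint = ((-1+3)/2, (2+(-4))/2) = (1.0000, -1.0000)

Perpendicular bisector through (1.0000, -1.0000)


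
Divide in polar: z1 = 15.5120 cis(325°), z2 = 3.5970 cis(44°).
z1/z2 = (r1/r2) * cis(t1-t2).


r = 15.5120 / 3.5970 = 4.3125
theta = 325° - 44° = 281° = 281° (mod 360)

4.3125 cis(281°)


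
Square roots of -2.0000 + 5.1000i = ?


|z| = sqrt(4+26.01) = 5.4781
sqrt((|z|+a)/2) = sqrt((5.4781+(-2))/2) = sqrt(1.7391) = 1.3187
sqrt((|z|-a)/2) = sqrt((5.4781-(-2))/2) = sqrt(3.7391) = 1.9337

±(1.3187 + 1.9337i) i.e. 1.3187 + 1.9337i and -1.3187 - 1.9337i


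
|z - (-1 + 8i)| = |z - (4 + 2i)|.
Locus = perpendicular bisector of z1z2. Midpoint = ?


Equal distances means the locus is the perpendicular bisector of z1 and z2.
Midpoint = ((-1+4)/2, (8+2)/2) = (1.5000, 5.0000)

Perpendicular bisector through (1.5000, 5.0000)


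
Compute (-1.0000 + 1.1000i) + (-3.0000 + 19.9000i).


Real: -1 - 3 = -4
Imag: 1.1 + 19.9 = 21

-4.0000 + 21.0000i


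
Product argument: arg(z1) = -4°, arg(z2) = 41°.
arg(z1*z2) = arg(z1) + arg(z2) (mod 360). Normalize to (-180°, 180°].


arg(z1*z2) = -4° + 41° = 37°
Normalized to (-180°, 180°]: 37°

37°


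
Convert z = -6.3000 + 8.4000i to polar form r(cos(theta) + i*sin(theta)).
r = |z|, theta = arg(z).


r = sqrt(39.69+70.56) = sqrt(110.25) = 10.5000
theta = atan2(8.4, -6.3) = 126.8699 degrees

r = 10.5000, theta = 126.8699 degrees


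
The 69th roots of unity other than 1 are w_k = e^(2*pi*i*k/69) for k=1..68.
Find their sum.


With w = e^(2*pi*i/69), all 69 of the 69th roots of unity w^0 = 1, w, ..., w^(68) sum to 0: 1 + w + ... + w^(68) = (1 - w^69)/(1 - w) = 0 since w^69 = 1, w ≠ 1.
Removing the root 1: w + w^2 + ... + w^(68) = 0 - 1 = -1

Sum = -1


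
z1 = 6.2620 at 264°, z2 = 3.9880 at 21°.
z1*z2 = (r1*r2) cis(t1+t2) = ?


r = 6.2620 * 3.9880 = 24.9729
theta = 264° + 21° = 285° = 285° (mod 360)

24.9729 cis(285°)


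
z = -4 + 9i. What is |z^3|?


|z| = sqrt(16+81) = sqrt(97) = 9.8489
|z^3| = |z|^3 = (sqrt(97))^3 = 97*sqrt(97)

|z^3| = 97*sqrt(97) ≈ 955.3392


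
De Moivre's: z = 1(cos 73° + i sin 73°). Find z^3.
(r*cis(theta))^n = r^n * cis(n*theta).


r^3 = 1^3 = 1
n*theta = 3*73° = 219° = 219° (mod 360)
a = 1*cos(219°) = -0.7771
b = 1*sin(219°) = -0.6293

1 cis(219°) = -0.7771 - 0.6293i


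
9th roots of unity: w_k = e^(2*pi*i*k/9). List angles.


The 9th roots of unity are cis(360k/9°) for k=0..8
Angle step = 360/9 = 40°
Primitive root: cis(40°)
Primitive root = 0.7660 + 0.6428i

9 roots at angles: 0°, 40°, 80°, 120°, 160°, 200°, 240°, 280°, 320°


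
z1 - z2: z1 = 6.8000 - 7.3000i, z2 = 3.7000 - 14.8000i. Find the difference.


Real: 6.8 - 3.7 = 3.1
Imag: -7.3 + 14.8 = 7.5

3.1000 + 7.5000i


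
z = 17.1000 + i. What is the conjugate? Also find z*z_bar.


z_bar = 17.1000 - i
z*z_bar = 17.1^2 + 1^2 = 292.41 + 1 = 293.41

z_bar = 17.1000 - i, z*z_bar = 293.41


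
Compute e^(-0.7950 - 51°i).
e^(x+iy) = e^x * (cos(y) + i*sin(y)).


e^-0.7950 = 0.4516
cos(-51°) = 0.6293
sin(-51°) = -0.7771
Real = 0.4516*0.6293 = 0.2842
Imag = 0.4516*(-0.7771) = -0.3509

0.2842 - 0.3509i


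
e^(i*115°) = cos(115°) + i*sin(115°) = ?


cos(115°) = -0.4226
sin(115°) = 0.9063

e^(i*115°) = -0.4226 + 0.9063i


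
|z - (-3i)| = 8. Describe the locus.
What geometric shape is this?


|z - z0| = r is a circle with center z0 and radius r.
Center = (0, -3), radius = 8

Circle with center (0, -3) and radius 8


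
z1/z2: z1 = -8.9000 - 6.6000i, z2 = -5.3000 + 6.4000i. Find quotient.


Conjugate of z2 = -5.3000 - 6.4000i
Numerator: (-8.9000 - 6.6000i)(-5.3000 - 6.4000i) = 4.9300 + 91.9400i
Denominator: (-5.3)^2 + 6.4^2 = 69.05
Result = (4.9300 + 91.9400i)/69.05

0.0714 + 1.3315i


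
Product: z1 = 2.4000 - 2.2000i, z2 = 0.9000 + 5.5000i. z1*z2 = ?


Real = 2.4*0.9 - (-2.2)*5.5 = 2.16 - (-12.1) = 14.26
Imag = 2.4*5.5 + 0.9*(-2.2) = 13.2 - (1.98) = 11.22

14.2600 + 11.2200i


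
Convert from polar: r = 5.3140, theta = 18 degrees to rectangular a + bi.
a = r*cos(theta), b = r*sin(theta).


a = 5.3140*cos(18°) = 5.3140*0.95106 = 5.0539
b = 5.3140*sin(18°) = 5.3140*0.30902 = 1.6421

5.0539 + 1.6421i


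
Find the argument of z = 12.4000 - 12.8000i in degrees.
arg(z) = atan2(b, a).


Re = 12.4, Im = -12.8
arg = atan2(-12.8, 12.4) = -45.9094 degrees

arg(z) = -45.9094 degrees


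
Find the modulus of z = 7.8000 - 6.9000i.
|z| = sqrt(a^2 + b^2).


|z| = sqrt(7.8^2 + (-6.9)^2) = sqrt(60.84 + 47.61) = sqrt(108.45) = 10.4139

|z| = 10.4139


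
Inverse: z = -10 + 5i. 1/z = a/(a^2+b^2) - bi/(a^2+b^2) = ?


|z|^2 = 100+25 = 125
1/z = (-10 - 5i)/125

1/z = -0.0800 - 0.0400i


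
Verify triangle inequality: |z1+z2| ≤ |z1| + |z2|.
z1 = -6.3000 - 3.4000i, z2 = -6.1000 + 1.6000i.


|z1| = sqrt((-6.3)^2 + (-3.4)^2) = sqrt(51.25) = 7.1589
|z2| = sqrt((-6.1)^2 + 1.6^2) = sqrt(39.77) = 6.3063
z1+z2 = -12.4000 - 1.8000i
|z1+z2| = sqrt(157) = 12.5300
|z1|+|z2| = 7.1589 + 6.3063 = 13.4652

|z1+z2| = 12.5300 ≤ |z1|+|z2| = 13.4652 (verified)


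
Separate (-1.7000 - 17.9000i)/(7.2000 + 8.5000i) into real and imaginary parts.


Multiply by conjugate: (-1.7000 - 17.9000i)(7.2000 - 8.5000i) / (7.2^2 + 8.5^2)
Numerator real = -1.7*7.2 - (17.9)*8.5 = -164.39
Numerator imag = -17.9*7.2 - (-1.7)*8.5 = -114.43
Denominator = 124.09
Re(z) = -164.39/124.09 = -1.3248
Im(z) = -114.43/124.09 = -0.9222

Re(z) = -1.3248, Im(z) = -0.9222


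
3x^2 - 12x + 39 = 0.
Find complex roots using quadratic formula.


disc = (-12)^2 - 4*3*39 = 144 - 468 = -324
sqrt(|disc|) = sqrt(324) = 18.0000
Real part = 12/(2*3) = 2.0000
Imag part = 18.0000/(2*3) = 3.0000

2.0000 ± 3.0000i


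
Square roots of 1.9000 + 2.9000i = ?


|z| = sqrt(3.61+8.41) = 3.4670
sqrt((|z|+a)/2) = sqrt((3.4670+1.9)/2) = sqrt(2.6835) = 1.6381
sqrt((|z|-a)/2) = sqrt((3.4670-1.9)/2) = sqrt(0.7835) = 0.8852

±(1.6381 + 0.8852i) i.e. 1.6381 + 0.8852i and -1.6381 - 0.8852i


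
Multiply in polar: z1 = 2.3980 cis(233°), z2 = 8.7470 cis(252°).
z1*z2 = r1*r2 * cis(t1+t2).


r = 2.3980 * 8.7470 = 20.9753
theta = 233° + 252° = 485° = 125° (mod 360)

20.9753 cis(125°)


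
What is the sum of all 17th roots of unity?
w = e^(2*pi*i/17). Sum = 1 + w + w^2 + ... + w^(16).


The sum of all 17th roots of unity is 0.
Geometric series: (1 - w^17)/(1 - w) = (1-1)/(1-w) = 0 since w^17 = 1, w ≠ 1.
Alternatively: coefficient of z^16 in z^17 - 1 is 0.

0


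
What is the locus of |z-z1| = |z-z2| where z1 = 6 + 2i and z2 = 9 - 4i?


Equal distances means the locus is the perpendicular bisector of z1 and z2.
Midpoint = ((6+9)/2, (2+(-4))/2) = (7.5000, -1.0000)

Perpendicular bisector through (7.5000, -1.0000)


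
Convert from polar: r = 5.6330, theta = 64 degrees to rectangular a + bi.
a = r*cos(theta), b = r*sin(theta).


a = 5.6330*cos(64°) = 5.6330*0.43837 = 2.4693
b = 5.6330*sin(64°) = 5.6330*0.8988 = 5.0629

2.4693 + 5.0629i


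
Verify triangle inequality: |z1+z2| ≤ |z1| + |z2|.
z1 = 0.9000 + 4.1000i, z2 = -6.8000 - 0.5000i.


|z1| = sqrt(0.9^2 + 4.1^2) = sqrt(17.62) = 4.1976
|z2| = sqrt((-6.8)^2 + (-0.5)^2) = sqrt(46.49) = 6.8184
z1+z2 = -5.9000 + 3.6000i
|z1+z2| = sqrt(47.77) = 6.9116
|z1|+|z2| = 4.1976 + 6.8184 = 11.0160

|z1+z2| = 6.9116 ≤ |z1|+|z2| = 11.0160 (verified)


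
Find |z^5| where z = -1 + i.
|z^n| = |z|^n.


|z| = sqrt(1+1) = sqrt(2) = 1.4142
|z^5| = |z|^5 = (sqrt(2))^5 = 2^2 * sqrt(2) = 4*sqrt(2)

|z^5| = 4*sqrt(2) ≈ 5.6569


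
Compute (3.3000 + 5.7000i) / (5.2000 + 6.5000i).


Conjugate of z2 = 5.2000 - 6.5000i
Numerator: (3.3000 + 5.7000i)(5.2000 - 6.5000i) = 54.2100 + 8.1900i
Denominator: 5.2^2 + 6.5^2 = 69.29
Result = (54.2100 + 8.1900i)/69.29

0.7824 + 0.1182i


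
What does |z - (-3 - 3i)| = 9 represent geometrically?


|z - z0| = r is a circle with center z0 and radius r.
Center = (-3, -3), radius = 9

Circle with center (-3, -3) and radius 9


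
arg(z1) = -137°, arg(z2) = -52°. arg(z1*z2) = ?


arg(z1*z2) = -137° - 52° = -189°
Normalized to (-180°, 180°]: 171°

171°


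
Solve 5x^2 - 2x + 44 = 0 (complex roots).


disc = (-2)^2 - 4*5*44 = 4 - 880 = -876
sqrt(|disc|) = sqrt(876) = 29.5973
Real part = 2/(2*5) = 0.2000
Imag part = 29.5973/(2*5) = 2.9597

0.2000 ± 2.9597i


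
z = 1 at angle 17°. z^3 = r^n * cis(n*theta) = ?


r^3 = 1^3 = 1
n*theta = 3*17° = 51° = 51° (mod 360)
a = 1*cos(51°) = 0.6293
b = 1*sin(51°) = 0.7771

1 cis(51°) = 0.6293 + 0.7771i


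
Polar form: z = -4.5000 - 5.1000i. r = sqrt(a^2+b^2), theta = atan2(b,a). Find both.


r = sqrt(20.25+26.01) = sqrt(46.26) = 6.8015
theta = atan2(-5.1, -4.5) = -131.4237 degrees

r = 6.8015, theta = -131.4237 degrees


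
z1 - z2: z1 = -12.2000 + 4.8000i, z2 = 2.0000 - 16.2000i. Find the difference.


Real: -12.2 - 2 = -14.2
Imag: 4.8 + 16.2 = 21

-14.2000 + 21.0000i


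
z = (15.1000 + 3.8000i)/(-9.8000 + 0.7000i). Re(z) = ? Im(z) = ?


Multiply by conjugate: (15.1000 + 3.8000i)(-9.8000 - 0.7000i) / ((-9.8)^2 + 0.7^2)
Numerator real = 15.1*(-9.8) + 3.8*0.7 = -145.32
Numerator imag = 3.8*(-9.8) - 15.1*0.7 = -47.81
Denominator = 96.53
Re(z) = -145.32/96.53 = -1.5054
Im(z) = -47.81/96.53 = -0.4953

Re(z) = -1.5054, Im(z) = -0.4953


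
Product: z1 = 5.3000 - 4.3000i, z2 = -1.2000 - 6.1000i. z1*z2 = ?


Real = 5.3*(-1.2) - (-4.3)*(-6.1) = -6.36 - 26.23 = -32.59
Imag = 5.3*(-6.1) - (1.2)*(-4.3) = -32.33 + 5.16 = -27.17

-32.5900 - 27.1700i


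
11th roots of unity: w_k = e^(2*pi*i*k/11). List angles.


The 11th roots of unity are cis(360k/11°) for k=0..10
Angle step = 360/11 = 32.7273°
Primitive root: cis(32.7273°)
Primitive root = 0.8413 + 0.5406i

11 roots at angles: 0°, 32.7273°, 65.4545°, 98.1818°, 130.9091°, 163.6364°, 196.3636°, 229.0909°, 261.8182°, 294.5455°, 327.2727°


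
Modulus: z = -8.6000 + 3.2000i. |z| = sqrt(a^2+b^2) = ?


|z| = sqrt((-8.6)^2 + 3.2^2) = sqrt(73.96 + 10.24) = sqrt(84.2) = 9.1761

|z| = 9.1761


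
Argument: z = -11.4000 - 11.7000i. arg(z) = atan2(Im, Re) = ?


Re = -11.4, Im = -11.7
arg = atan2(-11.7, -11.4) = -134.2559 degrees

arg(z) = -134.2559 degrees


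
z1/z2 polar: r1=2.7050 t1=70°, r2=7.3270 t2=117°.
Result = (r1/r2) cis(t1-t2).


r = 2.7050 / 7.3270 = 0.3692
theta = 70° - 117° = -47° = 313° (mod 360)

0.3692 cis(313°)


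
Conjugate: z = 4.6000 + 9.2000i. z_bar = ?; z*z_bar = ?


z_bar = 4.6000 - 9.2000i
z*z_bar = 4.6^2 + 9.2^2 = 21.16 + 84.64 = 105.8

z_bar = 4.6000 - 9.2000i, z*z_bar = 105.8


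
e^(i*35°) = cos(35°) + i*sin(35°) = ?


cos(35°) = 0.8192
sin(35°) = 0.5736

e^(i*35°) = 0.8192 + 0.5736i


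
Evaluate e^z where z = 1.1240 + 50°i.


e^1.1240 = 3.0771
cos(50°) = 0.64279
sin(50°) = 0.76604
Real = 3.0771*0.64279 = 1.9779
Imag = 3.0771*0.76604 = 2.3572

1.9779 + 2.3572i


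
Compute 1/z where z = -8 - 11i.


|z|^2 = 64+121 = 185
1/z = (-8 + 11i)/185

1/z = -0.0432 + 0.0595i


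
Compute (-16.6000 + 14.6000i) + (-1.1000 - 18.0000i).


Real: -16.6 - 1.1 = -17.7
Imag: 14.6 - 18 = -3.4

-17.7000 - 3.4000i


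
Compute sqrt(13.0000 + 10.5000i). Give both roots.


|z| = sqrt(169+110.25) = 16.7108
sqrt((|z|+a)/2) = sqrt((16.7108+13)/2) = sqrt(14.8554) = 3.8543
sqrt((|z|-a)/2) = sqrt((16.7108-13)/2) = sqrt(1.8554) = 1.3621

±(3.8543 + 1.3621i) i.e. 3.8543 + 1.3621i and -3.8543 - 1.3621i


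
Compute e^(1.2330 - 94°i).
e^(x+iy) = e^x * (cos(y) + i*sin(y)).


e^1.2330 = 3.4315
cos(-94°) = -0.06976
sin(-94°) = -0.99756
Real = 3.4315*(-0.06976) = -0.2394
Imag = 3.4315*(-0.99756) = -3.4231

-0.2394 - 3.4231i


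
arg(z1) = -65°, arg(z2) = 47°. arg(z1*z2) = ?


arg(z1*z2) = -65° + 47° = -18°
Normalized to (-180°, 180°]: -18°

-18°


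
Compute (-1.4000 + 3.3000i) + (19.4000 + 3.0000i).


Real: -1.4 + 19.4 = 18
Imag: 3.3 + 3 = 6.3

18.0000 + 6.3000i


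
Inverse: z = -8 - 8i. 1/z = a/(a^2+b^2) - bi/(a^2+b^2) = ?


|z|^2 = 64+64 = 128
1/z = (-8 + 8i)/128

1/z = -0.0625 + 0.0625i


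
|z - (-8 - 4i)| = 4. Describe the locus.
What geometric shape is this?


|z - z0| = r is a circle with center z0 and radius r.
Center = (-8, -4), radius = 4

Circle with center (-8, -4) and radius 4


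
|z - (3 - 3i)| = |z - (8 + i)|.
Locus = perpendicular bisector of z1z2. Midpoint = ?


Equal distances means the locus is the perpendicular bisector of z1 and z2.
Midpoint = ((3+8)/2, (-3+1)/2) = (5.5000, -1.0000)

Perpendicular bisector through (5.5000, -1.0000)


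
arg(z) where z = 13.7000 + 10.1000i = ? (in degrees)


Re = 13.7, Im = 10.1
arg = atan2(10.1, 13.7) = 36.3986 degrees

arg(z) = 36.3986 degrees


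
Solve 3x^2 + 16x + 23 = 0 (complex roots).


disc = 16^2 - 4*3*23 = 256 - 276 = -20
sqrt(|disc|) = sqrt(20) = 4.4721
Real part = -16/(2*3) = -2.6667
Imag part = 4.4721/(2*3) = 0.7454

-2.6667 ± 0.7454i


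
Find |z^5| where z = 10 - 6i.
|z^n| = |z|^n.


|z| = sqrt(100+36) = sqrt(136) = 11.6619
|z^5| = |z|^5 = (sqrt(136))^5 = 136^2 * sqrt(136) = 18496*sqrt(136)

|z^5| = 18496*sqrt(136) ≈ 215698.5725


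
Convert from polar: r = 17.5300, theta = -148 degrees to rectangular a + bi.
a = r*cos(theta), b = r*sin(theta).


a = 17.5300*cos(-148°) = 17.5300*(-0.84805) = -14.8663
b = 17.5300*sin(-148°) = 17.5300*(-0.52992) = -9.2895

-14.8663 - 9.2895i


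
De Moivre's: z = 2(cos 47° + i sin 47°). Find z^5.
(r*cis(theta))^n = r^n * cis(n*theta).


r^5 = 2^5 = 32
n*theta = 5*47° = 235° = 235° (mod 360)
a = 32*cos(235°) = -18.3544
b = 32*sin(235°) = -26.2129

32 cis(235°) = -18.3544 - 26.2129i


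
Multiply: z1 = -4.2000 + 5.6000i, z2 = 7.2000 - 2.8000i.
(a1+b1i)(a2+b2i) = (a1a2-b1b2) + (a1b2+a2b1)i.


Real = -4.2*7.2 - 5.6*(-2.8) = -30.24 - (-15.68) = -14.56
Imag = -4.2*(-2.8) + 7.2*5.6 = 11.76 + 40.32 = 52.08

-14.5600 + 52.0800i


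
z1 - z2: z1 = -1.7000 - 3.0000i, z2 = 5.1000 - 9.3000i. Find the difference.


Real: -1.7 - 5.1 = -6.8
Imag: -3 + 9.3 = 6.3

-6.8000 + 6.3000i


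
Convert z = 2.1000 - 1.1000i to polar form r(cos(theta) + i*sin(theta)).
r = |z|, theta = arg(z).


r = sqrt(4.41+1.21) = sqrt(5.62) = 2.3707
theta = atan2(-1.1, 2.1) = -27.6460 degrees

r = 2.3707, theta = -27.6460 degrees


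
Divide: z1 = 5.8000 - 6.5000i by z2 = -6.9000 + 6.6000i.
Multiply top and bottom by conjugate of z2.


Conjugate of z2 = -6.9000 - 6.6000i
Numerator: (5.8000 - 6.5000i)(-6.9000 - 6.6000i) = -82.9200 + 6.5700i
Denominator: (-6.9)^2 + 6.6^2 = 91.17
Result = (-82.9200 + 6.5700i)/91.17

-0.9095 + 0.0721i


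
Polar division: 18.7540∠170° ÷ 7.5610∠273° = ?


r = 18.7540 / 7.5610 = 2.4804
theta = 170° - 273° = -103° = 257° (mod 360)

2.4804 cis(257°)


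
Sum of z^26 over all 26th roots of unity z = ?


The roots are w_k = w^k with w = e^(2*pi*i/26), and (w^k)^26 = (w^26)^k.
So S = 1 + u + u^2 + ... + u^(25) with u = w^26.
26 = 1*26 + 0, so 26 is a multiple of 26 and u = (w^26)^1 = 1.
Every one of the 26 terms equals 1: S = 26

S = 26


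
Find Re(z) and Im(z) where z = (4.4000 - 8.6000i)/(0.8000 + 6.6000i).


Multiply by conjugate: (4.4000 - 8.6000i)(0.8000 - 6.6000i) / (0.8^2 + 6.6^2)
Numerator real = 4.4*0.8 - (8.6)*6.6 = -53.24
Numerator imag = -8.6*0.8 - 4.4*6.6 = -35.92
Denominator = 44.2
Re(z) = -53.24/44.2 = -1.2045
Im(z) = -35.92/44.2 = -0.8127

Re(z) = -1.2045, Im(z) = -0.8127


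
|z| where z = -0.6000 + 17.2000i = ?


|z| = sqrt((-0.6)^2 + 17.2^2) = sqrt(0.36 + 295.84) = sqrt(296.2) = 17.2105

|z| = 17.2105


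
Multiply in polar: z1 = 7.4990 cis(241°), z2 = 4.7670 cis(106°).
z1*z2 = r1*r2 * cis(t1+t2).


r = 7.4990 * 4.7670 = 35.7477
theta = 241° + 106° = 347° = 347° (mod 360)

35.7477 cis(347°)


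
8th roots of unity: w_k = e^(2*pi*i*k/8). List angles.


The 8th roots of unity are cis(360k/8°) for k=0..7
Angle step = 360/8 = 45°
Primitive root: cis(45°)
Primitive root = 0.7071 + 0.7071i

8 roots at angles: 0°, 45°, 90°, 135°, 180°, 225°, 270°, 315°


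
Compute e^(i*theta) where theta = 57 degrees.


cos(57°) = 0.5446
sin(57°) = 0.8387

e^(i*57°) = 0.5446 + 0.8387i


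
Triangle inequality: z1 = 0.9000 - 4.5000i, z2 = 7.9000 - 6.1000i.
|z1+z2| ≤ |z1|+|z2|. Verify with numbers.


|z1| = sqrt(0.9^2 + (-4.5)^2) = sqrt(21.06) = 4.5891
|z2| = sqrt(7.9^2 + (-6.1)^2) = sqrt(99.62) = 9.9810
z1+z2 = 8.8000 - 10.6000i
|z1+z2| = sqrt(189.8) = 13.7768
|z1|+|z2| = 4.5891 + 9.9810 = 14.5701

|z1+z2| = 13.7768 ≤ |z1|+|z2| = 14.5701 (verified)


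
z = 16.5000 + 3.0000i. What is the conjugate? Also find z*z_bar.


z_bar = 16.5000 - 3.0000i
z*z_bar = 16.5^2 + 3^2 = 272.25 + 9 = 281.25

z_bar = 16.5000 - 3.0000i, z*z_bar = 281.25


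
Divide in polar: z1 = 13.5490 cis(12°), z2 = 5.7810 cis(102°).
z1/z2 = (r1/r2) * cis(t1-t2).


r = 13.5490 / 5.7810 = 2.3437
theta = 12° - 102° = -90° = 270° (mod 360)

2.3437 cis(270°)


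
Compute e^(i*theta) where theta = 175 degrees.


cos(175°) = -0.9962
sin(175°) = 0.0872

e^(i*175°) = -0.9962 + 0.0872i


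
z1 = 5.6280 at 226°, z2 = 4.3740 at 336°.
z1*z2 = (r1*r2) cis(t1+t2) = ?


r = 5.6280 * 4.3740 = 24.6169
theta = 226° + 336° = 562° = 202° (mod 360)

24.6169 cis(202°)


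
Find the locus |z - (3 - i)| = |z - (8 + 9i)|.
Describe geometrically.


Equal distances means the locus is the perpendicular bisector of z1 and z2.
Midpoint = ((3+8)/2, (-1+9)/2) = (5.5000, 4.0000)

Perpendicular bisector through (5.5000, 4.0000)


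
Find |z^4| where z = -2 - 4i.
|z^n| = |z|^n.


|z| = sqrt(4+16) = sqrt(20) = 4.4721
|z^4| = |z|^4 = (sqrt(20))^4 = 20^2 = 400

|z^4| = 400


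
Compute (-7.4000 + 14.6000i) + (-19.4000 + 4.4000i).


Real: -7.4 - 19.4 = -26.8
Imag: 14.6 + 4.4 = 19

-26.8000 + 19.0000i


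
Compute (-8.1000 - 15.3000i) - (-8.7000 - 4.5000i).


Real: -8.1 + 8.7 = 0.6
Imag: -15.3 + 4.5 = -10.8

0.6000 - 10.8000i


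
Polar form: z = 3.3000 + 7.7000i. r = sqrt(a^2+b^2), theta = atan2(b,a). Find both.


r = sqrt(10.89+59.29) = sqrt(70.18) = 8.3774
theta = atan2(7.7, 3.3) = 66.8014 degrees

r = 8.3774, theta = 66.8014 degrees


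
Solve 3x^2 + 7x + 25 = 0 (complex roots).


disc = 7^2 - 4*3*25 = 49 - 300 = -251
sqrt(|disc|) = sqrt(251) = 15.8430
Real part = -7/(2*3) = -1.1667
Imag part = 15.8430/(2*3) = 2.6405

-1.1667 ± 2.6405i


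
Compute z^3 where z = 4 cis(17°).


r^3 = 4^3 = 64
n*theta = 3*17° = 51° = 51° (mod 360)
a = 64*cos(51°) = 40.2765
b = 64*sin(51°) = 49.7373

64 cis(51°) = 40.2765 + 49.7373i


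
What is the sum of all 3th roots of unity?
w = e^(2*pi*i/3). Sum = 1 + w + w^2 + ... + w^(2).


The sum of all 3th roots of unity is 0.
Geometric series: (1 - w^3)/(1 - w) = (1-1)/(1-w) = 0 since w^3 = 1, w ≠ 1.
Alternatively: coefficient of z^2 in z^3 - 1 is 0.

0


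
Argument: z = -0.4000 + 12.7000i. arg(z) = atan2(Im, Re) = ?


Re = -0.4, Im = 12.7
arg = atan2(12.7, -0.4) = 91.8040 degrees

arg(z) = 91.8040 degrees


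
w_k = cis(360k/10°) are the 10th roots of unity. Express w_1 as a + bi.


Angle = 360*1/10 = 36°
a = cos(36°) = 0.8090
b = sin(36°) = 0.5878

0.8090 + 0.5878i


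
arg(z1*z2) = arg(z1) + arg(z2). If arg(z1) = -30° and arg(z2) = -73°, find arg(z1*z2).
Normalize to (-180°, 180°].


arg(z1*z2) = -30° - 73° = -103°
Normalized to (-180°, 180°]: -103°

-103°


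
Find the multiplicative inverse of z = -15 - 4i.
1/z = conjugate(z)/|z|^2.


|z|^2 = 225+16 = 241
1/z = (-15 + 4i)/241

1/z = -0.0622 + 0.0166i


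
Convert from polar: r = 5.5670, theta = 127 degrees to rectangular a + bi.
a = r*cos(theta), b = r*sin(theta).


a = 5.5670*cos(127°) = 5.5670*(-0.60182) = -3.3503
b = 5.5670*sin(127°) = 5.5670*0.79864 = 4.4460

-3.3503 + 4.4460i


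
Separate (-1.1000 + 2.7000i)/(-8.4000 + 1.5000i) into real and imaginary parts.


Multiply by conjugate: (-1.1000 + 2.7000i)(-8.4000 - 1.5000i) / ((-8.4)^2 + 1.5^2)
Numerator real = -1.1*(-8.4) + 2.7*1.5 = 13.29
Numerator imag = 2.7*(-8.4) - (-1.1)*1.5 = -21.03
Denominator = 72.81
Re(z) = 13.29/72.81 = 0.1825
Im(z) = -21.03/72.81 = -0.2888

Re(z) = 0.1825, Im(z) = -0.2888


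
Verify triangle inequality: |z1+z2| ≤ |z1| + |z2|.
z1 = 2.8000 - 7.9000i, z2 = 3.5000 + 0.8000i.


|z1| = sqrt(2.8^2 + (-7.9)^2) = sqrt(70.25) = 8.3815
|z2| = sqrt(3.5^2 + 0.8^2) = sqrt(12.89) = 3.5903
z1+z2 = 6.3000 - 7.1000i
|z1+z2| = sqrt(90.1) = 9.4921
|z1|+|z2| = 8.3815 + 3.5903 = 11.9718

|z1+z2| = 9.4921 ≤ |z1|+|z2| = 11.9718 (verified)


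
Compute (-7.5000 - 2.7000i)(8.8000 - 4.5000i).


Real = -7.5*8.8 - (-2.7)*(-4.5) = -66 - 12.15 = -78.15
Imag = -7.5*(-4.5) + 8.8*(-2.7) = 33.75 - (23.76) = 9.99

-78.1500 + 9.9900i


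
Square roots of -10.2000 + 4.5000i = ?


|z| = sqrt(104.04+20.25) = 11.1485
sqrt((|z|+a)/2) = sqrt((11.1485+(-10.2))/2) = sqrt(0.4743) = 0.6887
sqrt((|z|-a)/2) = sqrt((11.1485-(-10.2))/2) = sqrt(10.6743) = 3.2672

±(0.6887 + 3.2672i) i.e. 0.6887 + 3.2672i and -0.6887 - 3.2672i


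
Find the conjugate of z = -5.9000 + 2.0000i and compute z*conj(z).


z_bar = -5.9000 - 2.0000i
z*z_bar = (-5.9)^2 + 2^2 = 34.81 + 4 = 38.81

z_bar = -5.9000 - 2.0000i, z*z_bar = 38.81


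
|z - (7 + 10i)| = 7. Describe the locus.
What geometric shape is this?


|z - z0| = r is a circle with center z0 and radius r.
Center = (7, 10), radius = 7

Circle with center (7, 10) and radius 7


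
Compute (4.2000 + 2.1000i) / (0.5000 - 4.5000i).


Conjugate of z2 = 0.5000 + 4.5000i
Numerator: (4.2000 + 2.1000i)(0.5000 + 4.5000i) = -7.3500 + 19.9500i
Denominator: 0.5^2 + (-4.5)^2 = 20.5
Result = (-7.3500 + 19.9500i)/20.5

-0.3585 + 0.9732i


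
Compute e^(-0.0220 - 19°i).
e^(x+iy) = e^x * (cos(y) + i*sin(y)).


e^-0.0220 = 0.9782
cos(-19°) = 0.9455
sin(-19°) = -0.3256
Real = 0.9782*0.9455 = 0.9249
Imag = 0.9782*(-0.3256) = -0.3185

0.9249 - 0.3185i


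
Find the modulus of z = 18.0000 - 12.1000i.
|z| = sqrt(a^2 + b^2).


|z| = sqrt(18^2 + (-12.1)^2) = sqrt(324 + 146.41) = sqrt(470.41) = 21.6889

|z| = 21.6889


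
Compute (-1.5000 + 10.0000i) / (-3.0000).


Conjugate of z2 = -3.0000
Numerator: (-1.5000 + 10.0000i)(-3.0000) = 4.5000 - 30.0000i
Denominator: (-3)^2 + 0^2 = 9
Result = (4.5000 - 30.0000i)/9

0.5000 - 3.3333i


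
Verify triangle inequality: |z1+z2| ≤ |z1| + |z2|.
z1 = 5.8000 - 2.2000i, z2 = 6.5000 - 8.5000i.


|z1| = sqrt(5.8^2 + (-2.2)^2) = sqrt(38.48) = 6.2032
|z2| = sqrt(6.5^2 + (-8.5)^2) = sqrt(114.5) = 10.7005
z1+z2 = 12.3000 - 10.7000i
|z1+z2| = sqrt(265.78) = 16.3028
|z1|+|z2| = 6.2032 + 10.7005 = 16.9037

|z1+z2| = 16.3028 ≤ |z1|+|z2| = 16.9037 (verified)


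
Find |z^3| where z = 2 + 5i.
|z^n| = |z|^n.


|z| = sqrt(4+25) = sqrt(29) = 5.3852
|z^3| = |z|^3 = (sqrt(29))^3 = 29*sqrt(29)

|z^3| = 29*sqrt(29) ≈ 156.1698


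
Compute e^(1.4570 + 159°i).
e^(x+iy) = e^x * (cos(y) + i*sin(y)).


e^1.4570 = 4.29306
cos(159°) = -0.93358
sin(159°) = 0.35837
Real = 4.29306*(-0.93358) = -4.0079
Imag = 4.29306*0.35837 = 1.5385

-4.0079 + 1.5385i


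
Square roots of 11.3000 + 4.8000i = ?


|z| = sqrt(127.69+23.04) = 12.2772
sqrt((|z|+a)/2) = sqrt((12.2772+11.3)/2) = sqrt(11.7886) = 3.4335
sqrt((|z|-a)/2) = sqrt((12.2772-11.3)/2) = sqrt(0.4886) = 0.6990

±(3.4335 + 0.6990i) i.e. 3.4335 + 0.6990i and -3.4335 - 0.6990i


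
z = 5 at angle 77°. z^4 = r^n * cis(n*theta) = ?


r^4 = 5^4 = 625
n*theta = 4*77° = 308° = 308° (mod 360)
a = 625*cos(308°) = 384.7884
b = 625*sin(308°) = -492.5067

625 cis(308°) = 384.7884 - 492.5067i


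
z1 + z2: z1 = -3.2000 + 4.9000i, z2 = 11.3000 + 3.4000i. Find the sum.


Real: -3.2 + 11.3 = 8.1
Imag: 4.9 + 3.4 = 8.3

8.1000 + 8.3000i


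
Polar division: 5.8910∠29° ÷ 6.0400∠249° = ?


r = 5.8910 / 6.0400 = 0.9753
theta = 29° - 249° = -220° = 140° (mod 360)

0.9753 cis(140°)


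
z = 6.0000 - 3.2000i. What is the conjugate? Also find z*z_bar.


z_bar = 6.0000 + 3.2000i
z*z_bar = 6^2 + (-3.2)^2 = 36 + 10.24 = 46.24

z_bar = 6.0000 + 3.2000i, z*z_bar = 46.24


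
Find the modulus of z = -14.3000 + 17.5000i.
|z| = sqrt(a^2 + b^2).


|z| = sqrt((-14.3)^2 + 17.5^2) = sqrt(204.49 + 306.25) = sqrt(510.74) = 22.5996

|z| = 22.5996


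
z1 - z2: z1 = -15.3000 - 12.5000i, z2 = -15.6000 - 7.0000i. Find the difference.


Real: -15.3 + 15.6 = 0.3
Imag: -12.5 + 7 = -5.5

0.3000 - 5.5000i


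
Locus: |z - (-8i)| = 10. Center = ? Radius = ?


|z - z0| = r is a circle with center z0 and radius r.
Center = (0, -8), radius = 10

Circle with center (0, -8) and radius 10


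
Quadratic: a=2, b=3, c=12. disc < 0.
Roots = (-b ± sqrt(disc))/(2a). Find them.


disc = 3^2 - 4*2*12 = 9 - 96 = -87
sqrt(|disc|) = sqrt(87) = 9.3274
Real part = -3/(2*2) = -0.7500
Imag part = 9.3274/(2*2) = 2.3318

-0.7500 ± 2.3318i


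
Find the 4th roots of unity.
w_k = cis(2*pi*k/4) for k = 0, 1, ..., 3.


The 4th roots of unity are cis(360k/4°) for k=0..3
Angle step = 360/4 = 90°
Primitive root: cis(90°)
Primitive root = 0 + 1.0000i

4 roots at angles: 0°, 90°, 180°, 270°


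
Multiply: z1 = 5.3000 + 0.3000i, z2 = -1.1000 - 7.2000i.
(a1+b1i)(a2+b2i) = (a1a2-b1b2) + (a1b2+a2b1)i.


Real = 5.3*(-1.1) - 0.3*(-7.2) = -5.83 - (-2.16) = -3.67
Imag = 5.3*(-7.2) - (1.1)*0.3 = -38.16 - (0.33) = -38.49

-3.6700 - 38.4900i


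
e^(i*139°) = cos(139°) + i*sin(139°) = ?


cos(139°) = -0.7547
sin(139°) = 0.6561

e^(i*139°) = -0.7547 + 0.6561i


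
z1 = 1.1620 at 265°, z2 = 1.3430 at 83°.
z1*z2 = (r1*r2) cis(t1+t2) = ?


r = 1.1620 * 1.3430 = 1.5606
theta = 265° + 83° = 348° = 348° (mod 360)

1.5606 cis(348°)


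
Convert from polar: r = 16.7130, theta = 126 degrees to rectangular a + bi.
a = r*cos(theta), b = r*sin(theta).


a = 16.7130*cos(126°) = 16.7130*(-0.58779) = -9.8237
b = 16.7130*sin(126°) = 16.7130*0.809017 = 13.5211

-9.8237 + 13.5211i


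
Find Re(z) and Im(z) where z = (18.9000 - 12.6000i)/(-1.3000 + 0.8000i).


Multiply by conjugate: (18.9000 - 12.6000i)(-1.3000 - 0.8000i) / ((-1.3)^2 + 0.8^2)
Numerator real = 18.9*(-1.3) - (12.6)*0.8 = -34.65
Numerator imag = -12.6*(-1.3) - 18.9*0.8 = 1.26
Denominator = 2.33
Re(z) = -34.65/2.33 = -14.8712
Im(z) = 1.26/2.33 = 0.5408

Re(z) = -14.8712, Im(z) = 0.5408


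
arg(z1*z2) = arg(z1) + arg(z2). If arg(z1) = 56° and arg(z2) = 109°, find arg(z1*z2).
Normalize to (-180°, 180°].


arg(z1*z2) = 56° + 109° = 165°
Normalized to (-180°, 180°]: 165°

165°


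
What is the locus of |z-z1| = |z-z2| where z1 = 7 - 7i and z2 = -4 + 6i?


Equal distances means the locus is the perpendicular bisector of z1 and z2.
Midpoint = ((7+(-4))/2, (-7+6)/2) = (1.5000, -0.5000)

Perpendicular bisector through (1.5000, -0.5000)


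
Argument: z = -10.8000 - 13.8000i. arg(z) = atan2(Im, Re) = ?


Re = -10.8, Im = -13.8
arg = atan2(-13.8, -10.8) = -128.0470 degrees

arg(z) = -128.0470 degrees


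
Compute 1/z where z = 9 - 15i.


|z|^2 = 81+225 = 306
1/z = (9 + 15i)/306

1/z = 0.0294 + 0.0490i


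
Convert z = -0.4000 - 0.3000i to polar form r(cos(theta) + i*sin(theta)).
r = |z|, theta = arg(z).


r = sqrt(0.16+0.09) = sqrt(0.25) = 0.5000
theta = atan2(-0.3, -0.4) = -143.1301 degrees

r = 0.5000, theta = -143.1301 degrees


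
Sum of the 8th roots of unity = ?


The sum of all 8th roots of unity is 0.
Geometric series: (1 - w^8)/(1 - w) = (1-1)/(1-w) = 0 since w^8 = 1, w ≠ 1.
Alternatively: coefficient of z^7 in z^8 - 1 is 0.

0


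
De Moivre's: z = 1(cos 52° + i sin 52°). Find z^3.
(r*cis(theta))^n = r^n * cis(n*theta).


r^3 = 1^3 = 1
n*theta = 3*52° = 156° = 156° (mod 360)
a = 1*cos(156°) = -0.9135
b = 1*sin(156°) = 0.4067

1 cis(156°) = -0.9135 + 0.4067i


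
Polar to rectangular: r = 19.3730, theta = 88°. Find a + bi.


a = 19.3730*cos(88°) = 19.3730*0.0349 = 0.6761
b = 19.3730*sin(88°) = 19.3730*0.99939 = 19.3612

0.6761 + 19.3612i


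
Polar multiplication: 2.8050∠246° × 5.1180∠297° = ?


r = 2.8050 * 5.1180 = 14.3560
theta = 246° + 297° = 543° = 183° (mod 360)

14.3560 cis(183°)


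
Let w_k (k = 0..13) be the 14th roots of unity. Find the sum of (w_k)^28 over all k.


The roots are w_k = w^k with w = e^(2*pi*i/14), and (w^k)^28 = (w^28)^k.
So S = 1 + u + u^2 + ... + u^(13) with u = w^28.
28 = 2*14 + 0, so 28 is a multiple of 14 and u = (w^14)^2 = 1.
Every one of the 14 terms equals 1: S = 14

S = 14


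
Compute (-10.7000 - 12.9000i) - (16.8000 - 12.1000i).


Real: -10.7 - 16.8 = -27.5
Imag: -12.9 + 12.1 = -0.8

-27.5000 - 0.8000i


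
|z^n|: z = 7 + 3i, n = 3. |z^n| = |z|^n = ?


|z| = sqrt(49+9) = sqrt(58) = 7.6158
|z^3| = |z|^3 = (sqrt(58))^3 = 58*sqrt(58)

|z^3| = 58*sqrt(58) ≈ 441.7148


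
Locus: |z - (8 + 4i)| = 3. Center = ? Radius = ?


|z - z0| = r is a circle with center z0 and radius r.
Center = (8, 4), radius = 3

Circle with center (8, 4) and radius 3


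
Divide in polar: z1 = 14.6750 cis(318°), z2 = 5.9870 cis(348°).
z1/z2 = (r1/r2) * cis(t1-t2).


r = 14.6750 / 5.9870 = 2.4511
theta = 318° - 348° = -30° = 330° (mod 360)

2.4511 cis(330°)


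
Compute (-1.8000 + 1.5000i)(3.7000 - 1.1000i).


Real = -1.8*3.7 - 1.5*(-1.1) = -6.66 - (-1.65) = -5.01
Imag = -1.8*(-1.1) + 3.7*1.5 = 1.98 + 5.55 = 7.53

-5.0100 + 7.5300i


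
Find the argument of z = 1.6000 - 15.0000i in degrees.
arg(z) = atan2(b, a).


Re = 1.6, Im = -15
arg = atan2(-15, 1.6) = -83.9115 degrees

arg(z) = -83.9115 degrees


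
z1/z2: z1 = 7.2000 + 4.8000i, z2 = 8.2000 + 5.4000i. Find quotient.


Conjugate of z2 = 8.2000 - 5.4000i
Numerator: (7.2000 + 4.8000i)(8.2000 - 5.4000i) = 84.9600 + 0.4800i
Denominator: 8.2^2 + 5.4^2 = 96.4
Result = (84.9600 + 0.4800i)/96.4

0.8813 + 0.0050i


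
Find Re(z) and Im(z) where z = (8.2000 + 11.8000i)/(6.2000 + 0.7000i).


Multiply by conjugate: (8.2000 + 11.8000i)(6.2000 - 0.7000i) / (6.2^2 + 0.7^2)
Numerator real = 8.2*6.2 + 11.8*0.7 = 59.1
Numerator imag = 11.8*6.2 - 8.2*0.7 = 67.42
Denominator = 38.93
Re(z) = 59.1/38.93 = 1.5181
Im(z) = 67.42/38.93 = 1.7318

Re(z) = 1.5181, Im(z) = 1.7318


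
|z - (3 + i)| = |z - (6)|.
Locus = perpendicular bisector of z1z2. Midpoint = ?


Equal distances means the locus is the perpendicular bisector of z1 and z2.
Midpoint = ((3+6)/2, (1+0)/2) = (4.5000, 0.5000)

Perpendicular bisector through (4.5000, 0.5000)


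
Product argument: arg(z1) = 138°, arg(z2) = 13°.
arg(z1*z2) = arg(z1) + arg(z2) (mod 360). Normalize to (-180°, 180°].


arg(z1*z2) = 138° + 13° = 151°
Normalized to (-180°, 180°]: 151°

151°


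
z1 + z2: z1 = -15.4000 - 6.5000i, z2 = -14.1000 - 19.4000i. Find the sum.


Real: -15.4 - 14.1 = -29.5
Imag: -6.5 - 19.4 = -25.9

-29.5000 - 25.9000i


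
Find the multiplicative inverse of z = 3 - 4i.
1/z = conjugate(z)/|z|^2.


|z|^2 = 9+16 = 25
1/z = (3 + 4i)/25

1/z = 0.1200 + 0.1600i
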